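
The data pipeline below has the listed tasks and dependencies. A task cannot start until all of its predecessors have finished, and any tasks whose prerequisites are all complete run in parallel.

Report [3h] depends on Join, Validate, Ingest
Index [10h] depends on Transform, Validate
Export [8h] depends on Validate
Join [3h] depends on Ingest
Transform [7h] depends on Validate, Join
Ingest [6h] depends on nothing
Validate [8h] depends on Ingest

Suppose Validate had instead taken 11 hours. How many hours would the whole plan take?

Critical path before the change: Ingest→Validate→Transform→Index = 6+8+7+10 = 31 giving 31 hours.
Validate is on the critical path; changing it to 11 makes that path 34 hours.
That remains the longest chain; total 34 hours.

34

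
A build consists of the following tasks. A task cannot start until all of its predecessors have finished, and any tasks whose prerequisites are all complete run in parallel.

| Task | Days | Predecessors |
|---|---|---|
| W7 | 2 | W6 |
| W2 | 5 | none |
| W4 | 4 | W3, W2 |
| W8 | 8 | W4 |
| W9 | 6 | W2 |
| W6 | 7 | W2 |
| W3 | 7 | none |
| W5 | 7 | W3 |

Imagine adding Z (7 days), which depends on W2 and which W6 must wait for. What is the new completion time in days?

21

Originally the schedule takes 19 days.
With Z inserted, W6 now waits for max(W2, Z).
New critical path: W2→Z→W6→W7 = 5+7+7+2 = 21 ⇒ 21 days.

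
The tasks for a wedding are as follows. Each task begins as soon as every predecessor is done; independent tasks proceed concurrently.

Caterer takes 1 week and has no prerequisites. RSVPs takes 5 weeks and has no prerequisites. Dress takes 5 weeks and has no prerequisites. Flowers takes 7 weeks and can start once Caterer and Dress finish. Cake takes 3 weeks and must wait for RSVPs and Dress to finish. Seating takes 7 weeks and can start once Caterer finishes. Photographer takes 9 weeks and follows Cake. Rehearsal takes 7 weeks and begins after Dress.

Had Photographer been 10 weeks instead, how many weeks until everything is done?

Actual critical path: RSVPs→Cake→Photographer = 5+3+9 = 17 ⇒ 17 weeks.
Photographer is on the critical path; changing it to 10 makes that path 18 weeks.
That remains the longest chain; total 18 weeks.

18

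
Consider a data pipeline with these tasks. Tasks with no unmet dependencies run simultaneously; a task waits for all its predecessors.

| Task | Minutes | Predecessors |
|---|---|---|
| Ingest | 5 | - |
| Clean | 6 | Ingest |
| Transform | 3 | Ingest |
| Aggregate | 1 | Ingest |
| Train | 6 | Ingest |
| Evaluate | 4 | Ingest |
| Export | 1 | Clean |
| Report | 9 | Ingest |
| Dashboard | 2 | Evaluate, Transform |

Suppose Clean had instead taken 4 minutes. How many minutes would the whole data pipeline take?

14

Critical path before the change: Ingest→Report = 5+9 = 14 giving 14 minutes.
The longest path through Clean is only 12 minutes, so Clean has float 2.
That remains the longest chain; total 14 minutes.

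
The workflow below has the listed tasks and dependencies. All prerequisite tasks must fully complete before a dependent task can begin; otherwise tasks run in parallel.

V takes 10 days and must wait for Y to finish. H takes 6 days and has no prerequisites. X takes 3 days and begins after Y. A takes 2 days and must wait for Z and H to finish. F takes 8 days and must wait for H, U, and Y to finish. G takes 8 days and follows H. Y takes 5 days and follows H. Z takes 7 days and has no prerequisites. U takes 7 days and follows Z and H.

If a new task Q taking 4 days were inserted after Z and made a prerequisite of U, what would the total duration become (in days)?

Originally the job takes 22 days.
With Q inserted, U now waits for max(Z, H, Q).
New critical path: Z→Q→U→F = 7+4+7+8 = 26 ⇒ 26 days.

26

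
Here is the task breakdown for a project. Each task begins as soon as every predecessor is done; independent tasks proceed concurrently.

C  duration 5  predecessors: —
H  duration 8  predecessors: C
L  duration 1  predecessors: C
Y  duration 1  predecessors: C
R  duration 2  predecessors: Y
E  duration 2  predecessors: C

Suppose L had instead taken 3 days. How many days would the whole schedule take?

Baseline: C→H = 5+8 = 13 → 13 days.
The longest path through L is only 6 days, so L has float 7.
No other chain overtakes it, so the finish is 13 days.

13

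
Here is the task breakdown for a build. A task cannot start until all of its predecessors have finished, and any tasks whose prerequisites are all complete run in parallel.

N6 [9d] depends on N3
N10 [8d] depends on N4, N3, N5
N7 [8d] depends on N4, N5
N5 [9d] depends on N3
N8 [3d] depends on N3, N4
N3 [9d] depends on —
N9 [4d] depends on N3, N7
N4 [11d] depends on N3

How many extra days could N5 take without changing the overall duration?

2

The longest chain is N3→N4→N7→N9 = 9+11+8+4 = 32; overall finish 32 days.
The longest chain containing N5 totals 30 days.
Slack of N5 = 11 − 9 = 2 days.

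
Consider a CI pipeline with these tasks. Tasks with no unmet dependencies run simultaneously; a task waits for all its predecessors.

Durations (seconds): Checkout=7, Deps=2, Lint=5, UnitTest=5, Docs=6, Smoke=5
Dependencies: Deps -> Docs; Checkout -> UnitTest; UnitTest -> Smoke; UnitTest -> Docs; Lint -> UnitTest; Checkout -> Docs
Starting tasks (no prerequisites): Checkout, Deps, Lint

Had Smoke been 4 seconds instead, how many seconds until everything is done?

18

The binding path is Checkout→UnitTest→Docs = 7+5+6 = 18; finish at 18 seconds.
Smoke is off the critical path — its longest chain is 17 seconds, giving 1 of slack.
That remains the longest chain; total 18 seconds.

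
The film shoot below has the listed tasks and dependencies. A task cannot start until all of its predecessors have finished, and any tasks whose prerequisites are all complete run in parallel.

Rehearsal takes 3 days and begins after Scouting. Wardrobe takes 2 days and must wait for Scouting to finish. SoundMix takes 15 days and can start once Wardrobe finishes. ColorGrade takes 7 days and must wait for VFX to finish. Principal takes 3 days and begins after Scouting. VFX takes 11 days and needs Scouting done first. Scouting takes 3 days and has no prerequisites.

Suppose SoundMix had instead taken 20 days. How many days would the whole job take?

Baseline: Scouting→VFX→ColorGrade = 3+11+7 = 21 → 21 days.
The longest path through SoundMix is only 20 days, so SoundMix has float 1.
Now Scouting→Wardrobe→SoundMix = 3+2+20 = 25 is longest, so the finish becomes 25 days.

25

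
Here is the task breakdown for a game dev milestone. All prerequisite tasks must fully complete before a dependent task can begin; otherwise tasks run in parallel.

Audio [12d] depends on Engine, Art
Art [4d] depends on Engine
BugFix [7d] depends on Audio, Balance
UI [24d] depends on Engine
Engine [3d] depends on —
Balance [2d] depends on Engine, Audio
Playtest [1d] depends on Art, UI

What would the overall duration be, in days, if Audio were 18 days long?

34

Baseline: Engine→Art→Audio→Balance→BugFix = 3+4+12+2+7 = 28 → 28 days.
Since Audio is critical, the +6 change carries straight to that chain (now 34 days).
No other chain overtakes it, so the finish is 34 days.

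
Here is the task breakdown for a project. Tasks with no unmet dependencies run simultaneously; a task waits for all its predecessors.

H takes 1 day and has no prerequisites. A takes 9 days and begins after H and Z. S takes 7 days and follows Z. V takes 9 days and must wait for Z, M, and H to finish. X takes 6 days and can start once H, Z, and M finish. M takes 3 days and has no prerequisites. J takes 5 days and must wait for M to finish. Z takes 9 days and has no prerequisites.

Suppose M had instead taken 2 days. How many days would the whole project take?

As given, the longest chain is Z→A = 9+9 = 18, so the finish is 18 days.
The longest path through M is only 12 days, so M has float 6.
That remains the longest chain; total 18 days.

18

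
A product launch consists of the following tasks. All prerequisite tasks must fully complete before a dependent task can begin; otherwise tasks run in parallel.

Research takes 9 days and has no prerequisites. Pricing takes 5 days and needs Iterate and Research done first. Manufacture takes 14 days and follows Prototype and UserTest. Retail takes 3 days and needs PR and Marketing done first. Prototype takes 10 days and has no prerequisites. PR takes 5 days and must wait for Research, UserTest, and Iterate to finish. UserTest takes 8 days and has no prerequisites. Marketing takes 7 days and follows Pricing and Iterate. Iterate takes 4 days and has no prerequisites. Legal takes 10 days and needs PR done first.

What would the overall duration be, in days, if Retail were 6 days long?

27

Critical path before the change: Research→Pricing→Marketing→Retail = 9+5+7+3 = 24 giving 24 days.
Retail is on the critical path; changing it to 6 makes that path 27 days.
No other chain overtakes it, so the finish is 27 days.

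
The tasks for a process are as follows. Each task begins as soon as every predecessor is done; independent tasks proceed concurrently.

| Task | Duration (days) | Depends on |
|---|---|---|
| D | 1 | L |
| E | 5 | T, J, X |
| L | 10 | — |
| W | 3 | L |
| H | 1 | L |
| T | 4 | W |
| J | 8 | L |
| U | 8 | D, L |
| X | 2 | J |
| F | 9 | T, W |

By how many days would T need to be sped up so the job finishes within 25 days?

1

Current finish: 26 days; target: 25.
T is on every critical path, so each day cut from T cuts the finish by one (this holds down to a finish of 25).
Need 26 − 25 = 1 day off T → T becomes 3 days, finish becomes 25.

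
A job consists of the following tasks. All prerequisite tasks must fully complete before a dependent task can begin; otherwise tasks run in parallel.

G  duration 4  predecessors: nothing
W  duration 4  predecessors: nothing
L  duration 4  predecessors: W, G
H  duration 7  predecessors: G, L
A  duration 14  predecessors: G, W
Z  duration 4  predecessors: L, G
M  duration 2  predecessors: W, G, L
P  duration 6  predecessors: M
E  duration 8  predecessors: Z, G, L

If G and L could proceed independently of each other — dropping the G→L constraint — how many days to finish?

20

Before: longest chain G→L→Z→E = 4+4+4+8 = 20, finish 20.
Dropping G→L doesn't change L's earliest start (4); another predecessor still binds.
New critical path: W→L→Z→E = 4+4+4+8 = 20 ⇒ 20 days.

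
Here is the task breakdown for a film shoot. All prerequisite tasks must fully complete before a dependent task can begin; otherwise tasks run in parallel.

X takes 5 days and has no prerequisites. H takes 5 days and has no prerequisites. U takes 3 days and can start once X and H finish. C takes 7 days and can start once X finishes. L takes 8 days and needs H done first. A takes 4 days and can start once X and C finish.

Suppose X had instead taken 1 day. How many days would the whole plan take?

13

Actual critical path: X→C→A = 5+7+4 = 16 ⇒ 16 days.
X lies on that path, so at 1 day the path becomes 12 days.
New critical path: H→L = 5+8 = 13 ⇒ 13 days.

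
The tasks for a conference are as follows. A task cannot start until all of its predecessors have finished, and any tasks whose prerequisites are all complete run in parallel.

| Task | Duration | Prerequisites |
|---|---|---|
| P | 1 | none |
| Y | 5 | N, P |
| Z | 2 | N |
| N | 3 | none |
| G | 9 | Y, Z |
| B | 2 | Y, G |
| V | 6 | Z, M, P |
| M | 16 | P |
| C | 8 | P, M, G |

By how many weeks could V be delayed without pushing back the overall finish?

2

Critical path: P→M→C = 1+16+8 = 25, so the finish is 25 weeks.
Longest path through V: 23 weeks (earliest finish 23, latest finish 25).
Float = 25 − 23 = 2.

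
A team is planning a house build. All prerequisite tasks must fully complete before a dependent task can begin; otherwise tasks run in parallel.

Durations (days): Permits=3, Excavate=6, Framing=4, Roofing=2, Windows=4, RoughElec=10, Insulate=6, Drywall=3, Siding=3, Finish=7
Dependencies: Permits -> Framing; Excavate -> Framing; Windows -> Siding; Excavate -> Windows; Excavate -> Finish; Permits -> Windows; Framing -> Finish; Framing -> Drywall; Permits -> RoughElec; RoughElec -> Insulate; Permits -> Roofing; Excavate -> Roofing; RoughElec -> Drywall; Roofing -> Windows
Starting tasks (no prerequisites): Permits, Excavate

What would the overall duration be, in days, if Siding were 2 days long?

Baseline: Permits→RoughElec→Insulate = 3+10+6 = 19 → 19 days.
Siding has 4 days of float (longest path through it is 15).
No other chain overtakes it, so the finish is 19 days.

19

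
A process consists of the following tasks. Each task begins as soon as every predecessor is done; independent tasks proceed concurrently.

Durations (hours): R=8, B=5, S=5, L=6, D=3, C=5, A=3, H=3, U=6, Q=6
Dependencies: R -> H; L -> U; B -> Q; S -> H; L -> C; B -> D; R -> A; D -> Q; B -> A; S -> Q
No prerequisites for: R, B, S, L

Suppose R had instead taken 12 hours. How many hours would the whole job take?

15

Critical path before the change: B→D→Q = 5+3+6 = 14 giving 14 hours.
The longest path through R is only 11 hours, so R has float 3.
New critical path: R→A = 12+3 = 15 ⇒ 15 hours.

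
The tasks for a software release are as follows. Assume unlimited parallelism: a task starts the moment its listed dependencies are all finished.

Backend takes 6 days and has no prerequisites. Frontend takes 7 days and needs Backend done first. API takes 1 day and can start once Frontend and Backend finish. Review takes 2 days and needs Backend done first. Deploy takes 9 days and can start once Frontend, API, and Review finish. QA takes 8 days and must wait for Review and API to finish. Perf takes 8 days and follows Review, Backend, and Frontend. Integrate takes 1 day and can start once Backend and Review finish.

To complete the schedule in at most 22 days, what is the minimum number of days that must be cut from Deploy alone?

1

Current finish: 23 days; target: 22.
Deploy is on every critical path, so each day cut from Deploy cuts the finish by one (this holds down to a finish of 22).
Need 23 − 22 = 1 day off Deploy → Deploy becomes 8 days, finish becomes 22.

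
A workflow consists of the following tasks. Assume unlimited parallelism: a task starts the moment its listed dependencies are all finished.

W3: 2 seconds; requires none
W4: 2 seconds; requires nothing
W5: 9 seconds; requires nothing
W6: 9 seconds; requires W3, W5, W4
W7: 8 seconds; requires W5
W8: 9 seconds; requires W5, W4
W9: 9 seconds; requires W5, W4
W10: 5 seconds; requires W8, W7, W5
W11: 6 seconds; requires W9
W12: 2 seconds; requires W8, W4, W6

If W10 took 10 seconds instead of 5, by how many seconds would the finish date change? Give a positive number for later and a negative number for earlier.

Critical path before the change: W5→W9→W11 = 9+9+6 = 24 giving 24 seconds.
W10 has 1 second of float (longest path through it is 23).
Now W5→W8→W10 = 9+9+10 = 28 is longest, so the finish becomes 28 seconds.
Change in finish: 28 − 24 = +4 seconds.

4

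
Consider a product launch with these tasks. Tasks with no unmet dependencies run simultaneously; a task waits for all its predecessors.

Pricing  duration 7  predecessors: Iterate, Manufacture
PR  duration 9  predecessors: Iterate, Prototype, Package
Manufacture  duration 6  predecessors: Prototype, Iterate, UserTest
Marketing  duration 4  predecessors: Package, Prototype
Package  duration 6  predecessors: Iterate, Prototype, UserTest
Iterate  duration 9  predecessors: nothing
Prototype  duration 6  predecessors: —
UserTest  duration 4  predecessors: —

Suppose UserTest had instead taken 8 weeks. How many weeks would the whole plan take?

24

Actual critical path: Iterate→Package→PR = 9+6+9 = 24 ⇒ 24 weeks.
The longest path through UserTest is only 19 weeks, so UserTest has float 5.
No other chain overtakes it, so the finish is 24 weeks.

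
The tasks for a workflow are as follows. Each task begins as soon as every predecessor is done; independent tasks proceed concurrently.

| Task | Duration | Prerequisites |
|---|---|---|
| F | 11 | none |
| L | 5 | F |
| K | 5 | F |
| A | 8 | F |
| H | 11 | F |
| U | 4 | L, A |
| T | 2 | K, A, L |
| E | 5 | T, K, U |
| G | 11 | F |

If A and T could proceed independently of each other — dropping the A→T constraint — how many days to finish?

Original critical path: F→A→U→E = 11+8+4+5 = 28 ⇒ 28 days.
Without A→T, T's earliest start moves from 19 to 16.
New critical path: F→A→U→E = 11+8+4+5 = 28 ⇒ 28 days.

28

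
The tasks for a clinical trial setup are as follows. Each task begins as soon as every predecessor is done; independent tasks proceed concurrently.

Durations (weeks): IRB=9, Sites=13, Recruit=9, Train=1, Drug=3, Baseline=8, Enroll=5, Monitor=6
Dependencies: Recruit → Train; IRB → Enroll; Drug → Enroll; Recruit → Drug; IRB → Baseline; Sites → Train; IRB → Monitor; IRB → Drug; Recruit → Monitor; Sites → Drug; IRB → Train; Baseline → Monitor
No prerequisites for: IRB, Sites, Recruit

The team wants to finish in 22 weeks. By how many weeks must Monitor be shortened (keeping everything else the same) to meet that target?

Current finish: 23 weeks; target: 22.
Monitor is on every critical path, so each week cut from Monitor cuts the finish by one (this holds down to a finish of 21).
Need 23 − 22 = 1 week off Monitor → Monitor becomes 5 weeks, finish becomes 22.

1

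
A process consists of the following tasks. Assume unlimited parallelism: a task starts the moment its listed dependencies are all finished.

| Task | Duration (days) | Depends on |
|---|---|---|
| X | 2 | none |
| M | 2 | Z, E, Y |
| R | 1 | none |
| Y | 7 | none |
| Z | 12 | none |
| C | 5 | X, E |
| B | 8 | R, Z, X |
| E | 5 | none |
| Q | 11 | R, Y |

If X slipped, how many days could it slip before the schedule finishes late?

Critical path: Z→B = 12+8 = 20, so the finish is 20 days.
Longest path through X: 10 days (earliest finish 2, latest finish 12).
Slack of X = 10 − 0 = 10 days.

10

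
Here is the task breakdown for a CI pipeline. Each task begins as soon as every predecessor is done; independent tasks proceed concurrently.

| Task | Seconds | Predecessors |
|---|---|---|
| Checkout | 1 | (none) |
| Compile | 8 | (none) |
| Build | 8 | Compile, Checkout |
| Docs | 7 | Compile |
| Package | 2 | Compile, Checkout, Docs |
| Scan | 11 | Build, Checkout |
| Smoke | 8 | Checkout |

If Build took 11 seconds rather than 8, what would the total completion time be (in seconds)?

30

The binding path is Compile→Build→Scan = 8+8+11 = 27; finish at 27 seconds.
Build lies on that path, so at 11 seconds the path becomes 30 seconds.
That remains the longest chain; total 30 seconds.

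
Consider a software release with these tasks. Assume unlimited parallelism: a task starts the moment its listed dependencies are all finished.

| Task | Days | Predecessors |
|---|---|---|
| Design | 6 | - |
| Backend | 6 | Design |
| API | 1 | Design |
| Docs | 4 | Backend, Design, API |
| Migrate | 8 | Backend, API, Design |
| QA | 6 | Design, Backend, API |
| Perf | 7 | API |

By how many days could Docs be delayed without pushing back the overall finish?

4

Critical path: Design→Backend→Migrate = 6+6+8 = 20, so the finish is 20 days.
Longest path through Docs: 16 days (earliest finish 16, latest finish 20).
Slack of Docs = 16 − 12 = 4 days.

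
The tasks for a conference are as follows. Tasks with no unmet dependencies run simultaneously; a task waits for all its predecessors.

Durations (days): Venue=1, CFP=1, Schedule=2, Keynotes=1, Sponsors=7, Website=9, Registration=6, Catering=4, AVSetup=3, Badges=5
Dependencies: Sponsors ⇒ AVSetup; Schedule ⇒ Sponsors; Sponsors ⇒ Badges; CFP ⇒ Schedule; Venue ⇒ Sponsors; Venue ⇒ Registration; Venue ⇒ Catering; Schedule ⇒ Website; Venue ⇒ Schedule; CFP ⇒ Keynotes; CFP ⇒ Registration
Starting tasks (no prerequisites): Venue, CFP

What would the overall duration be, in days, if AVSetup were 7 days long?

17

As given, the longest chain is Venue→Schedule→Sponsors→Badges = 1+2+7+5 = 15, so the finish is 15 days.
AVSetup is off the critical path — its longest chain is 13 days, giving 2 of slack.
Now Venue→Schedule→Sponsors→AVSetup = 1+2+7+7 = 17 is longest, so the finish becomes 17 days.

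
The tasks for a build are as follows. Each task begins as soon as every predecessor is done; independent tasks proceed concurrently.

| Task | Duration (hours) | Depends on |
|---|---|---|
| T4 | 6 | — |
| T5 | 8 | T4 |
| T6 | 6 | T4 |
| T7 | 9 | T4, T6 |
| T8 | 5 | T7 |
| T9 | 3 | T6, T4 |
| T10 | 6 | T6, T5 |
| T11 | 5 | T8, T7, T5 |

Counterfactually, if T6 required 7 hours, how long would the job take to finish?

The binding path is T4→T6→T7→T8→T11 = 6+6+9+5+5 = 31; finish at 31 hours.
Since T6 is critical, the +1 change carries straight to that chain (now 32 hours).
That remains the longest chain; total 32 hours.

32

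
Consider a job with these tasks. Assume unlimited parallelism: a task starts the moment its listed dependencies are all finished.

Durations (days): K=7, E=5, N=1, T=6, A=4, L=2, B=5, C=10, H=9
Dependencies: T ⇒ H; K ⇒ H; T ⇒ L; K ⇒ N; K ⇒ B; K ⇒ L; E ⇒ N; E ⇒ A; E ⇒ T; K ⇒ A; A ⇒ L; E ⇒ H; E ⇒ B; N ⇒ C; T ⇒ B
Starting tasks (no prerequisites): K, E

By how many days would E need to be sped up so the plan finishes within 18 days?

2

Current finish: 20 days; target: 18.
E is on every critical path, so each day cut from E cuts the finish by one (this holds down to a finish of 18).
Need 20 − 18 = 2 days off E → E becomes 3 days, finish becomes 18.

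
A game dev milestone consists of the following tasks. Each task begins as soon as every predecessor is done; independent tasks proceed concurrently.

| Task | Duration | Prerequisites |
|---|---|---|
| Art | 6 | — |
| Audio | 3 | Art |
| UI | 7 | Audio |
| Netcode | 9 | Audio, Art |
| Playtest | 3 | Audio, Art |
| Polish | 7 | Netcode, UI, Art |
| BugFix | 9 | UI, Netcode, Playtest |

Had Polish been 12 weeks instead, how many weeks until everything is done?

30

As given, the longest chain is Art→Audio→Netcode→BugFix = 6+3+9+9 = 27, so the finish is 27 weeks.
The longest path through Polish is only 25 weeks, so Polish has float 2.
Now Art→Audio→Netcode→Polish = 6+3+9+12 = 30 is longest, so the finish becomes 30 weeks.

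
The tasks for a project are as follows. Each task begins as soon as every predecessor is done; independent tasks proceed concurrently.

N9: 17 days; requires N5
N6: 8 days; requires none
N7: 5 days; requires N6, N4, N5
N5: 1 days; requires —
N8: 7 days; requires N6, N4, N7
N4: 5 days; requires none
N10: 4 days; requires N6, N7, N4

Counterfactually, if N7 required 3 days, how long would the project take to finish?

Baseline: N6→N7→N8 = 8+5+7 = 20 → 20 days.
Since N7 is critical, the -2 change carries straight to that chain (now 18 days).
Now N5→N9 = 1+17 = 18 is longest, so the finish becomes 18 days.

18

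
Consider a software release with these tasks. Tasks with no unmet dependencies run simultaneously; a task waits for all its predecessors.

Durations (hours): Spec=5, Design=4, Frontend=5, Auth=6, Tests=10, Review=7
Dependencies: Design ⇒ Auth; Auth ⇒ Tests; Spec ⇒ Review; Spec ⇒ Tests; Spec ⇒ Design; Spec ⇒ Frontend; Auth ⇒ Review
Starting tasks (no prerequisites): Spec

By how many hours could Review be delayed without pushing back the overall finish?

Spec→Design→Auth→Tests = 5+4+6+10 = 25 sets the makespan at 25 hours.
The longest chain containing Review totals 22 hours.
So Review can slip 25 − 22 = 3 hours.

3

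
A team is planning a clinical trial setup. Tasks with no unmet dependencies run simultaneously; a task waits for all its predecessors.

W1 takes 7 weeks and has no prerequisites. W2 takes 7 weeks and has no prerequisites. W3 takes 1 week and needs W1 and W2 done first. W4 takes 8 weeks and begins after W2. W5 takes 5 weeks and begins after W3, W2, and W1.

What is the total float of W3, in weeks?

2

Critical path: W2→W4 = 7+8 = 15, so the finish is 15 weeks.
The longest chain containing W3 totals 13 weeks.
Float = 15 − 13 = 2.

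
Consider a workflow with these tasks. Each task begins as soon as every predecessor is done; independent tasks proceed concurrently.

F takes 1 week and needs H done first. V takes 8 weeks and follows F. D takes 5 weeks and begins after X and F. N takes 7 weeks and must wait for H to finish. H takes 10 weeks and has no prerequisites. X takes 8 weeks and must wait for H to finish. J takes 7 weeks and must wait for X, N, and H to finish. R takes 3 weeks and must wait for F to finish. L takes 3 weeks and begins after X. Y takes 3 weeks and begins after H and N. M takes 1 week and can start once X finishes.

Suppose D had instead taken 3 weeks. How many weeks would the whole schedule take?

25

As given, the longest chain is H→X→J = 10+8+7 = 25, so the finish is 25 weeks.
D has 2 weeks of float (longest path through it is 23).
That remains the longest chain; total 25 weeks.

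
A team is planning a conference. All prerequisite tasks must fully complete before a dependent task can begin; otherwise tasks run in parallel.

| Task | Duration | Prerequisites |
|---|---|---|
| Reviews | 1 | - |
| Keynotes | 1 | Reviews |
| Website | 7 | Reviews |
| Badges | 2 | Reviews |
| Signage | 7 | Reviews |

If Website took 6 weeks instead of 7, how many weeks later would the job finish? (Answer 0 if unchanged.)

Actual critical path: Reviews→Website = 1+7 = 8 ⇒ 8 weeks.
Website lies on that path, so at 6 weeks the path becomes 7 weeks.
New critical path: Reviews→Signage = 1+7 = 8 ⇒ 8 weeks.
Change in finish: 8 − 8 = +0 weeks.

0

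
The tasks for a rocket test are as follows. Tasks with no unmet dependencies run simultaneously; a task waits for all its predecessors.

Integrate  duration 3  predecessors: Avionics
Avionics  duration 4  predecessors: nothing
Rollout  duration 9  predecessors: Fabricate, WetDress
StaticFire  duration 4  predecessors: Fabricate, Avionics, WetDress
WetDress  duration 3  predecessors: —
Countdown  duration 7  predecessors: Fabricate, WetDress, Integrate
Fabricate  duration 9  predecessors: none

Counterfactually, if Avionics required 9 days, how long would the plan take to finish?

19

Baseline: Fabricate→Rollout = 9+9 = 18 → 18 days.
Avionics has 4 days of float (longest path through it is 14).
The binding chain switches to Avionics→Integrate→Countdown = 9+3+7 = 19; finish 19 days.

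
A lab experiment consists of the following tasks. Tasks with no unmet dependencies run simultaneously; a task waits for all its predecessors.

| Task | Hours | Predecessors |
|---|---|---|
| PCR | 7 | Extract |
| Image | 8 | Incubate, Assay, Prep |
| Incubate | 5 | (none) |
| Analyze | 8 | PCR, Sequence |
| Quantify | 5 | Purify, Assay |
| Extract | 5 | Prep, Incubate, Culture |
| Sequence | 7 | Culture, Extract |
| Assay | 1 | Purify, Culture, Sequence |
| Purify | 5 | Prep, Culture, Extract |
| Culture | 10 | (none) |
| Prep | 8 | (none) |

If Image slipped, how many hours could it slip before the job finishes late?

The longest chain is Culture→Extract→Sequence→Assay→Image = 10+5+7+1+8 = 31; overall finish 31 hours.
The longest chain containing Image totals 31 hours.
So Image can slip 31 − 31 = 0 hours.

0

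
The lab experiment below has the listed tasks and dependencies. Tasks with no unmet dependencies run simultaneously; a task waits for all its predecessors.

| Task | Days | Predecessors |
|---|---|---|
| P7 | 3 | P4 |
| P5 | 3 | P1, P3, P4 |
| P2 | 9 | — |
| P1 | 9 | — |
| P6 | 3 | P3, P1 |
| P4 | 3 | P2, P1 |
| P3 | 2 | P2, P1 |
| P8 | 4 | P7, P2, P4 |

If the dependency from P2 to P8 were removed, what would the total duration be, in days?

19

With the dependency in place, P1→P4→P7→P8 = 9+3+3+4 = 19 sets the finish at 19 days.
Dropping P2→P8 doesn't change P8's earliest start (15); another predecessor still binds.
The longest chain is now P1→P4→P7→P8 = 9+3+3+4 = 19, so the job takes 19 days.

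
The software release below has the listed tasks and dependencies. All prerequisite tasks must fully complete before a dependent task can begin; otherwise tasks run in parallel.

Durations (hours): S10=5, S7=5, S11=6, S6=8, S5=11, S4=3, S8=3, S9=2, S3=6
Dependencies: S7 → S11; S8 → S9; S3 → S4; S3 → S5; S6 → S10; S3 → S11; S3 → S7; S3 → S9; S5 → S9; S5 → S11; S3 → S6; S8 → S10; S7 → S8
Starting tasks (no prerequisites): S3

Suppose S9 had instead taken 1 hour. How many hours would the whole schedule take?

Actual critical path: S3→S5→S11 = 6+11+6 = 23 ⇒ 23 hours.
S9 is off the critical path — its longest chain is 19 hours, giving 4 of slack.
The critical path is still S3→S5→S11; finish is now 23 hours.

23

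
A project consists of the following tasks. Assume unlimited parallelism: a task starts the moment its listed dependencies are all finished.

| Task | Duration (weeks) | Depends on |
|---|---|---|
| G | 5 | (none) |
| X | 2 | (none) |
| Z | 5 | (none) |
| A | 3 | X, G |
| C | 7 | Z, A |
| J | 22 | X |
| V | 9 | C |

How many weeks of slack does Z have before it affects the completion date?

3

The longest chain is G→A→C→V = 5+3+7+9 = 24; overall finish 24 weeks.
Longest path through Z: 21 weeks (earliest finish 5, latest finish 8).
Slack of Z = 3 − 0 = 3 weeks.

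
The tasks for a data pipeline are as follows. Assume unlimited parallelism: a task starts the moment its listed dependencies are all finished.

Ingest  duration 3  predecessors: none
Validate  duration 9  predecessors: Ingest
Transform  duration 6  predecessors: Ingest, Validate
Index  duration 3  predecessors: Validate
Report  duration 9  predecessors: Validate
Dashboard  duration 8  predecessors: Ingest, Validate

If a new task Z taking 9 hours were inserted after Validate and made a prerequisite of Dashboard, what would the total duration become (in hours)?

29

Originally the project takes 21 hours.
With Z inserted, Dashboard now waits for max(Ingest, Validate, Z).
New critical path: Ingest→Validate→Z→Dashboard = 3+9+9+8 = 29 ⇒ 29 hours.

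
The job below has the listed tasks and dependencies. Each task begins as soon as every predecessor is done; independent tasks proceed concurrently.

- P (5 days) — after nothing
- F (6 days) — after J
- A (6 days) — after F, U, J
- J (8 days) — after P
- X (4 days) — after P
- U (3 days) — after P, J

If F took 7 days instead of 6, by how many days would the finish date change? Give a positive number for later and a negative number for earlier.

1

As given, the longest chain is P→J→F→A = 5+8+6+6 = 25, so the finish is 25 days.
F is on the critical path; changing it to 7 makes that path 26 days.
The critical path is still P→J→F→A; finish is now 26 days.
Change in finish: 26 − 25 = +1 days.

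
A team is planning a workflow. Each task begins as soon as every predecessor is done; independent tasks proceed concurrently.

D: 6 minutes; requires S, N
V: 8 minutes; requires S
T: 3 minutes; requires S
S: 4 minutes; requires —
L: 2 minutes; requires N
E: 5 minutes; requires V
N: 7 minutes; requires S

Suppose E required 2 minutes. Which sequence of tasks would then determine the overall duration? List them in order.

S, N, D

Critical path before the change: S→V→E = 4+8+5 = 17 giving 17 minutes.
E lies on that path, so at 2 minutes the path becomes 14 minutes.
New critical path: S→N→D = 4+7+6 = 17 ⇒ 17 minutes.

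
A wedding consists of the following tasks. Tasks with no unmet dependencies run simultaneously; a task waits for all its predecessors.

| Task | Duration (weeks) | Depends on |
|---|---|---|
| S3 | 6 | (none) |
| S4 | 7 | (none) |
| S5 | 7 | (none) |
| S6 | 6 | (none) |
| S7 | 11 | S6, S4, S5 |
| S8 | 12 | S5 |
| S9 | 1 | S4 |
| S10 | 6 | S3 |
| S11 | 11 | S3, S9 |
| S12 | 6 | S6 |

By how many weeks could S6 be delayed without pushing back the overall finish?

Critical path: S4→S9→S11 = 7+1+11 = 19, so the finish is 19 weeks.
Longest path through S6: 17 weeks (earliest finish 6, latest finish 8).
Float = 19 − 17 = 2.

2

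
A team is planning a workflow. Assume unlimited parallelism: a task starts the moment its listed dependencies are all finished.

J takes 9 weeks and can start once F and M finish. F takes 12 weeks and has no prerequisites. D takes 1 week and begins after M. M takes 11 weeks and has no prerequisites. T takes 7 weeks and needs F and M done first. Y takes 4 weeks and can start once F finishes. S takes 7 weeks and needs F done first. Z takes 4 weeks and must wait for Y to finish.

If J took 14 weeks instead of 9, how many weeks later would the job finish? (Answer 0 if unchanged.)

5

Baseline: F→J = 12+9 = 21 → 21 weeks.
Since J is critical, the +5 change carries straight to that chain (now 26 weeks).
The critical path is still F→J; finish is now 26 weeks.
Change in finish: 26 − 21 = +5 weeks.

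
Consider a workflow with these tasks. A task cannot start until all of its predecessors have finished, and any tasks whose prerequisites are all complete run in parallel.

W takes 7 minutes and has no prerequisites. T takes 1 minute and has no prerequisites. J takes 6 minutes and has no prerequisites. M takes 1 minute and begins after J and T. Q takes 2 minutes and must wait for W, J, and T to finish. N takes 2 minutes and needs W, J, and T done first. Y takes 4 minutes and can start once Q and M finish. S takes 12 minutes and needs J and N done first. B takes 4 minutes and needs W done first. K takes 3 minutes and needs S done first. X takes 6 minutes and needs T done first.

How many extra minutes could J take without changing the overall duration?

1

W→N→S→K = 7+2+12+3 = 24 sets the makespan at 24 minutes.
The longest chain containing J totals 23 minutes.
Float = 24 − 23 = 1.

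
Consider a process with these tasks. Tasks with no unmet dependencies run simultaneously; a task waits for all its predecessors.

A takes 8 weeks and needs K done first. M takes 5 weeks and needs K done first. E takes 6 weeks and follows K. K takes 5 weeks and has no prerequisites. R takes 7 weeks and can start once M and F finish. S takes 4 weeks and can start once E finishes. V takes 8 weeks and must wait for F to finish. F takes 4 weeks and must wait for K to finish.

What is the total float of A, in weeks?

4

K→F→V = 5+4+8 = 17 sets the makespan at 17 weeks.
Longest path through A: 13 weeks (earliest finish 13, latest finish 17).
Float = 17 − 13 = 4.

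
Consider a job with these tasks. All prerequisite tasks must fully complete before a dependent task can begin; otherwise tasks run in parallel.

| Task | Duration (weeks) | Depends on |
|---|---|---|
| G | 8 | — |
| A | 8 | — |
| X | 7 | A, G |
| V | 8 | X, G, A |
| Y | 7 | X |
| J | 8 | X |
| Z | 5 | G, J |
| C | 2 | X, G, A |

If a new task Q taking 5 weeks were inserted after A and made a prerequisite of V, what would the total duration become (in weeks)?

28

Originally the schedule takes 28 weeks.
With Q inserted, V now waits for max(X, G, A, Q).
New critical path: G→X→J→Z = 8+7+8+5 = 28 ⇒ 28 weeks.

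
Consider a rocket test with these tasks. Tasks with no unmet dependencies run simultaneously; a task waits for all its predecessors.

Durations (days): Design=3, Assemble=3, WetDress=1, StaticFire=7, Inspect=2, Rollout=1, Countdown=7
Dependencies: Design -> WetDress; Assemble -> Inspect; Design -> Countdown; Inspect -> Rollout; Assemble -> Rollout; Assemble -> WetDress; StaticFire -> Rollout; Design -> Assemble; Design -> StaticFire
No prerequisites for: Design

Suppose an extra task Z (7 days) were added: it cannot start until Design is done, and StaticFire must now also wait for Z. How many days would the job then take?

18

Originally the job takes 11 days.
With Z inserted, StaticFire now waits for max(Design, Z).
New critical path: Design→Z→StaticFire→Rollout = 3+7+7+1 = 18 ⇒ 18 days.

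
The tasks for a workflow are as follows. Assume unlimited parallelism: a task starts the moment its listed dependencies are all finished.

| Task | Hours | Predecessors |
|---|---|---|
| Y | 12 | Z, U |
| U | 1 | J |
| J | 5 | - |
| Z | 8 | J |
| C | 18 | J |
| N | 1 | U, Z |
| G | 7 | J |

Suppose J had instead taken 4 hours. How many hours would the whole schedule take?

24

As given, the longest chain is J→Z→Y = 5+8+12 = 25, so the finish is 25 hours.
J is on the critical path; changing it to 4 makes that path 24 hours.
The critical path is still J→Z→Y; finish is now 24 hours.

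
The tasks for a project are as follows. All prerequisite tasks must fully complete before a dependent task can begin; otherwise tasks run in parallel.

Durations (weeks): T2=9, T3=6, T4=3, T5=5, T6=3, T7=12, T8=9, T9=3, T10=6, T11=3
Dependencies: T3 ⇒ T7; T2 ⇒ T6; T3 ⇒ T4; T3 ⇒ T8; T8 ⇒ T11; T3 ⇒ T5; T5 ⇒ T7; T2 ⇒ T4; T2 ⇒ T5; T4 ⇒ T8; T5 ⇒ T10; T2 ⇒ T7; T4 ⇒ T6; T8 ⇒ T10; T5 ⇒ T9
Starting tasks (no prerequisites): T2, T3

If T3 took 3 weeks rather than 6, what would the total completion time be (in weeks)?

As given, the longest chain is T2→T4→T8→T10 = 9+3+9+6 = 27, so the finish is 27 weeks.
The longest path through T3 is only 24 weeks, so T3 has float 3.
No other chain overtakes it, so the finish is 27 weeks.

27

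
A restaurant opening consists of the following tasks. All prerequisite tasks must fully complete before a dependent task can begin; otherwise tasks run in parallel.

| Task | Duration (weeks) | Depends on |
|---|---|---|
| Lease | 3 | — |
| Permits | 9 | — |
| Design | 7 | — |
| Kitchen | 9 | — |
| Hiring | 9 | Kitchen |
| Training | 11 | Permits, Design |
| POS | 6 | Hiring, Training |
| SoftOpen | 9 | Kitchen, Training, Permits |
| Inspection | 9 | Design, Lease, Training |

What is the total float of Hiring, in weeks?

5

Critical path: Permits→Training→SoftOpen = 9+11+9 = 29, so the finish is 29 weeks.
The longest chain containing Hiring totals 24 weeks.
So Hiring can slip 23 − 18 = 5 weeks.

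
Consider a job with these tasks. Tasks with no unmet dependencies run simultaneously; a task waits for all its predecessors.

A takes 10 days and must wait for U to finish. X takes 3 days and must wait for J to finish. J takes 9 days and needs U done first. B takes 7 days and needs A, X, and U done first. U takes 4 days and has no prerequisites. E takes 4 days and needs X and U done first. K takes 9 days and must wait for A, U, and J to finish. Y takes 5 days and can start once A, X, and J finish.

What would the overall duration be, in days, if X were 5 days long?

The binding path is U→J→X→B = 4+9+3+7 = 23; finish at 23 days.
X lies on that path, so at 5 days the path becomes 25 days.
The critical path is still U→J→X→B; finish is now 25 days.

25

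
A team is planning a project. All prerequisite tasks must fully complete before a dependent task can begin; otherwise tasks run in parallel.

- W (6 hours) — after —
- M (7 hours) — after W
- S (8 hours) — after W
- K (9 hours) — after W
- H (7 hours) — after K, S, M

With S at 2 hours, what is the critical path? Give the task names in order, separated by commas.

As given, the longest chain is W→K→H = 6+9+7 = 22, so the finish is 22 hours.
S has 1 hour of float (longest path through it is 21).
The critical path is still W→K→H; finish is now 22 hours.

W, K, H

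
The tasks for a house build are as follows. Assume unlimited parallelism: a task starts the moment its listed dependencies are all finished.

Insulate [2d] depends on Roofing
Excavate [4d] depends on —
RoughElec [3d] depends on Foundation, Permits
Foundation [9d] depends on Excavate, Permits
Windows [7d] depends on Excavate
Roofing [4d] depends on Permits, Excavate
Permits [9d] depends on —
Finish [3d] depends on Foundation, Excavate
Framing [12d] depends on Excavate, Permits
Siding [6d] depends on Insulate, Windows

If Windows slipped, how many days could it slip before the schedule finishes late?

Permits→Foundation→RoughElec = 9+9+3 = 21 sets the makespan at 21 days.
Longest path through Windows: 17 days (earliest finish 11, latest finish 15).
So Windows can slip 15 − 11 = 4 days.

4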